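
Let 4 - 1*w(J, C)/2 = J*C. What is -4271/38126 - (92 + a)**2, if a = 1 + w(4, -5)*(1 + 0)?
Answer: -757987277/38126 ≈ -19881.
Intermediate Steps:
w(J, C) = 8 - 2*C*J (w(J, C) = 8 - 2*J*C = 8 - 2*C*J)
a = 49 (a = 1 + (8 - 2*(-5)*4)*(1 + 0) = 1 + (8 + 40)*1 = 1 + 48*1 = 1 + 48 = 49)
-4271/38126 - (92 + a)**2 = -4271/38126 - (92 + 49)**2 = -4271*1/38126 - 1*141**2 = -4271/38126 - 1*19881 = -4271/38126 - 19881 = -757987277/38126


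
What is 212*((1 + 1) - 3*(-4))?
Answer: 2968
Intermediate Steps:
212*((1 + 1) - 3*(-4)) = 212*(2 + 12) = 212*14 = 2968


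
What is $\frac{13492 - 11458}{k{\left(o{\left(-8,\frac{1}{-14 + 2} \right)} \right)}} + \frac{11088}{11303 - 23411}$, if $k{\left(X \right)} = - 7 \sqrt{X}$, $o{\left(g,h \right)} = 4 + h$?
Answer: $- \frac{924}{1009} - \frac{4068 \sqrt{141}}{329} \approx -147.74$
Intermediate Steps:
$\frac{13492 - 11458}{k{\left(o{\left(-8,\frac{1}{-14 + 2} \right)} \right)}} + \frac{11088}{11303 - 23411} = \frac{13492 - 11458}{\left(-7\right) \sqrt{4 + \frac{1}{-14 + 2}}} + \frac{11088}{11303 - 23411} = \frac{13492 - 11458}{\left(-7\right) \sqrt{4 + \frac{1}{-12}}} + \frac{11088}{-12108} = \frac{2034}{\left(-7\right) \sqrt{4 - \frac{1}{12}}} + 11088 \left(- \frac{1}{12108}\right) = \frac{2034}{\left(-7\right) \sqrt{\frac{47}{12}}} - \frac{924}{1009} = \frac{2034}{\left(-7\right) \frac{\sqrt{141}}{6}} - \frac{924}{1009} = \frac{2034}{\left(- \frac{7}{6}\right) \sqrt{141}} - \frac{924}{1009} = 2034 \left(- \frac{2 \sqrt{141}}{329}\right) - \frac{924}{1009} = - \frac{4068 \sqrt{141}}{329} - \frac{924}{1009} = - \frac{924}{1009} - \frac{4068 \sqrt{141}}{329}$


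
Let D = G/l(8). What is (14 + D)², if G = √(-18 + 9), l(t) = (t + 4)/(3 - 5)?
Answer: (28 - I)²/4 ≈ 195.75 - 14.0*I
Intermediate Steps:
l(t) = -2 - t/2 (l(t) = (4 + t)/(-2) = (4 + t)*(-½) = -2 - t/2)
G = 3*I (G = √(-9) = 3*I ≈ 3.0*I)
D = -I/2 (D = (3*I)/(-2 - ½*8) = (3*I)/(-2 - 4) = (3*I)/(-6) = (3*I)*(-⅙) = -I/2 ≈ -0.5*I)
(14 + D)² = (14 - I/2)²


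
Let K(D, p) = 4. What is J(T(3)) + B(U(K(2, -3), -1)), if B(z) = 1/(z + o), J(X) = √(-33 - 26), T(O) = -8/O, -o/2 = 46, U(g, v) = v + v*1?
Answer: -1/94 + I*√59 ≈ -0.010638 + 7.6811*I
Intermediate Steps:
U(g, v) = 2*v (U(g, v) = v + v = 2*v)
o = -92 (o = -2*46 = -92)
J(X) = I*√59 (J(X) = √(-59) = I*√59)
B(z) = 1/(-92 + z) (B(z) = 1/(z - 92) = 1/(-92 + z))
J(T(3)) + B(U(K(2, -3), -1)) = I*√59 + 1/(-92 + 2*(-1)) = I*√59 + 1/(-92 - 2) = I*√59 + 1/(-94) = I*√59 - 1/94 = -1/94 + I*√59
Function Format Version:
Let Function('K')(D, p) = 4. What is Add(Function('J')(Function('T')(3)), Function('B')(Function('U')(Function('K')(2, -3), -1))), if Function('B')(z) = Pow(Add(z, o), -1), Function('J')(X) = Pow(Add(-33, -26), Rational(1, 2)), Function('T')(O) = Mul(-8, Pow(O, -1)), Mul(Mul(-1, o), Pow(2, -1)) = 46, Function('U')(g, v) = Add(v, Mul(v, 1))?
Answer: Add(Rational(-1, 94), Mul(I, Pow(59, Rational(1, 2)))) ≈ Add(-0.010638, Mul(7.6811, I))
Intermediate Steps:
Function('U')(g, v) = Mul(2, v) (Function('U')(g, v) = Add(v, v) = Mul(2, v))
o = -92 (o = Mul(-2, 46) = -92)
Function('J')(X) = Mul(I, Pow(59, Rational(1, 2))) (Function('J')(X) = Pow(-59, Rational(1, 2)) = Mul(I, Pow(59, Rational(1, 2))))
Function('B')(z) = Pow(Add(-92, z), -1) (Function('B')(z) = Pow(Add(z, -92), -1) = Pow(Add(-92, z), -1))
Add(Function('J')(Function('T')(3)), Function('B')(Function('U')(Function('K')(2, -3), -1))) = Add(Mul(I, Pow(59, Rational(1, 2))), Pow(Add(-92, Mul(2, -1)), -1)) = Add(Mul(I, Pow(59, Rational(1, 2))), Pow(Add(-92, -2), -1)) = Add(Mul(I, Pow(59, Rational(1, 2))), Pow(-94, -1)) = Add(Mul(I, Pow(59, Rational(1, 2))), Rational(-1, 94)) = Add(Rational(-1, 94), Mul(I, Pow(59, Rational(1, 2))))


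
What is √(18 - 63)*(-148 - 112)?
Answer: -780*I*√5 ≈ -1744.1*I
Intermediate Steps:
√(18 - 63)*(-148 - 112) = √(-45)*(-260) = (3*I*√5)*(-260) = -780*I*√5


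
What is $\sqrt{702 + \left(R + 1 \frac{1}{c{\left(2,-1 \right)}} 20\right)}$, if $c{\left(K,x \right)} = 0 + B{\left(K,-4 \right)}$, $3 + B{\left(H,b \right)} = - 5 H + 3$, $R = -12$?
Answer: $4 \sqrt{43} \approx 26.23$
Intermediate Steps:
$B{\left(H,b \right)} = - 5 H$ ($B{\left(H,b \right)} = -3 - \left(-3 + 5 H\right) = - 5 H$)
$c{\left(K,x \right)} = - 5 K$ ($c{\left(K,x \right)} = 0 - 5 K = - 5 K$)
$\sqrt{702 + \left(R + 1 \frac{1}{c{\left(2,-1 \right)}} 20\right)} = \sqrt{702 - \left(12 - 1 \frac{1}{\left(-5\right) 2} \cdot 20\right)} = \sqrt{702 - \left(12 - 1 \frac{1}{-10} \cdot 20\right)} = \sqrt{702 - \left(12 - 1 \left(- \frac{1}{10}\right) 20\right)} = \sqrt{702 - 14} = \sqrt{688} = 4 \sqrt{43}$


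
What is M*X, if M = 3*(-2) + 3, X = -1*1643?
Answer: 4929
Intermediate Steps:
X = -1643
M = -3 (M = -6 + 3 = -3)
M*X = -3*(-1643) = 4929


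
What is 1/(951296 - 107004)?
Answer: 1/844292 ≈ 1.1844e-6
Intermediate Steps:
1/(951296 - 107004) = 1/844292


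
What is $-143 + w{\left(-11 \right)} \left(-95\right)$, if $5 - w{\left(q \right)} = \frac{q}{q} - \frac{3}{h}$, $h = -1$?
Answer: $-238$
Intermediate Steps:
$w{\left(q \right)} = 1$ ($w{\left(q \right)} = 5 - \left(\frac{q}{q} - \frac{3}{-1}\right) = 5 - \left(1 - -3\right) = 5 - \left(1 + 3\right) = 5 - 4 = 1$)
$-143 + w{\left(-11 \right)} \left(-95\right) = -143 + 1 \left(-95\right) = -143 - 95 = -238$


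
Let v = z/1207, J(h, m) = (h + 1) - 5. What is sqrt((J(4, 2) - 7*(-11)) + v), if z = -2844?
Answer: sqrt(108744665)/1207 ≈ 8.6397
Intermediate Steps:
J(h, m) = -4 + h (J(h, m) = (1 + h) - 5 = -4 + h)
v = -2844/1207 ≈ -2.3563
sqrt((J(4, 2) - 7*(-11)) + v) = sqrt(((-4 + 4) - 7*(-11)) - 2844/1207) = sqrt((0 + 77) - 2844/1207) = sqrt(77 - 2844/1207) = sqrt(90095/1207) = sqrt(108744665)/1207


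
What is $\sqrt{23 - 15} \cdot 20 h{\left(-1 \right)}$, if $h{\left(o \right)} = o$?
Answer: $- 40 \sqrt{2} \approx -56.569$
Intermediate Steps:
$\sqrt{23 - 15} \cdot 20 h{\left(-1 \right)} = \sqrt{23 - 15} \cdot 20 \left(-1\right) = \sqrt{8} \cdot 20 \left(-1\right) = 2 \sqrt{2} \cdot 20 \left(-1\right) = 40 \sqrt{2} \left(-1\right) = - 40 \sqrt{2}$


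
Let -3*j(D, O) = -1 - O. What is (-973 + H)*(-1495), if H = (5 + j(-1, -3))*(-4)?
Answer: 4441645/3 ≈ 1.4805e+6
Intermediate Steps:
j(D, O) = ⅓ + O/3 (j(D, O) = -(-1 - O)/3 = ⅓ + O/3)
H = -52/3 (H = (5 + (⅓ + (⅓)*(-3)))*(-4) = (5 + (⅓ - 1))*(-4) = (5 - ⅔)*(-4) = (13/3)*(-4) = -52/3 ≈ -17.333)
(-973 + H)*(-1495) = (-973 - 52/3)*(-1495) = -2971/3*(-1495) = 4441645/3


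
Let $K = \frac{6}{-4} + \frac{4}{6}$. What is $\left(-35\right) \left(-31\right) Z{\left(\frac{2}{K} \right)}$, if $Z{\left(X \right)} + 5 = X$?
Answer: $-8029$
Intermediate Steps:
$K = - \frac{5}{6}$ ($K = 6 \left(- \frac{1}{4}\right) + 4 \cdot \frac{1}{6} = - \frac{3}{2} + \frac{2}{3} = - \frac{5}{6} \approx -0.83333$)
$Z{\left(X \right)} = -5 + X$
$\left(-35\right) \left(-31\right) Z{\left(\frac{2}{K} \right)} = \left(-35\right) \left(-31\right) \left(-5 + \frac{2}{- \frac{5}{6}}\right) = 1085 \left(-5 + 2 \left(- \frac{6}{5}\right)\right) = 1085 \left(-5 - \frac{12}{5}\right) = 1085 \left(- \frac{37}{5}\right) = -8029$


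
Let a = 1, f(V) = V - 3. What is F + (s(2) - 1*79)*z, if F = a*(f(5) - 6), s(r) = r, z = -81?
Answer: 6233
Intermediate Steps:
f(V) = -3 + V
F = -4 (F = 1*((-3 + 5) - 6) = 1*(2 - 6) = 1*(-4) = -4)
F + (s(2) - 1*79)*z = -4 + (2 - 1*79)*(-81) = -4 + (2 - 79)*(-81) = -4 - 77*(-81) = -4 + 6237 = 6233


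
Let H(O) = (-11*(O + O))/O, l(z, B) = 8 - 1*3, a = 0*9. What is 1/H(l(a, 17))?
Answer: -1/22 ≈ -0.045455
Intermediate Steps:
a = 0
l(z, B) = 5 (l(z, B) = 8 - 3 = 5)
H(O) = -22 (H(O) = (-22*O)/O = -22)
1/H(l(a, 17)) = 1/(-22) = -1/22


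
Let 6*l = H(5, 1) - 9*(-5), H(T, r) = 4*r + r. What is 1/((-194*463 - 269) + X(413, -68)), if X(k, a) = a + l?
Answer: -3/270452 ≈ -1.1093e-5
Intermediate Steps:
H(T, r) = 5*r
l = 25/3 (l = (5*1 - 9*(-5))/6 = (5 + 45)/6 = (⅙)*50 = 25/3 ≈ 8.3333)
X(k, a) = 25/3 + a (X(k, a) = a + 25/3 = 25/3 + a)
1/((-194*463 - 269) + X(413, -68)) = 1/((-194*463 - 269) + (25/3 - 68)) = 1/((-89822 - 269) - 179/3) = 1/(-90091 - 179/3) = 1/(-270452/3) = -3/270452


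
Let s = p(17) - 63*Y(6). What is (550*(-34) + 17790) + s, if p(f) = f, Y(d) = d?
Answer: -1271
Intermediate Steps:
s = -361 (s = 17 - 63*6 = 17 - 378 = -361)
(550*(-34) + 17790) + s = (550*(-34) + 17790) - 361 = (-18700 + 17790) - 361 = -910 - 361 = -1271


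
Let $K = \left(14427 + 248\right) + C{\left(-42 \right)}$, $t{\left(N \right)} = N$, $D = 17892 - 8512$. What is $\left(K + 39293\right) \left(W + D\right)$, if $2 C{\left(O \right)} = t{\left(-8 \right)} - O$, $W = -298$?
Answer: $490291770$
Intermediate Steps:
$D = 9380$
$C{\left(O \right)} = -4 - \frac{O}{2}$ ($C{\left(O \right)} = \frac{-8 - O}{2} = -4 - \frac{O}{2}$)
$K = 14692$ ($K = \left(14427 + 248\right) - -17 = 14675 + \left(-4 + 21\right) = 14675 + 17 = 14692$)
$\left(K + 39293\right) \left(W + D\right) = \left(14692 + 39293\right) \left(-298 + 9380\right) = 53985 \cdot 9082 = 490291770$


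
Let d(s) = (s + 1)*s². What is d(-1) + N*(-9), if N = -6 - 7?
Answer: 117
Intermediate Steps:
d(s) = s²*(1 + s) (d(s) = (1 + s)*s² = s²*(1 + s))
N = -13
d(-1) + N*(-9) = (-1)²*(1 - 1) - 13*(-9) = 1*0 + 117 = 0 + 117 = 117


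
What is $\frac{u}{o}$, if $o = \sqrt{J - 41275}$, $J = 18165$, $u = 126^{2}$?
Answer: $- \frac{7938 i \sqrt{23110}}{11555} \approx - 104.43 i$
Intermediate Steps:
$u = 15876$
$o = i \sqrt{23110}$ ($o = \sqrt{18165 - 41275} = \sqrt{-23110} = i \sqrt{23110} \approx 152.02 i$)
$\frac{u}{o} = \frac{15876}{i \sqrt{23110}} = 15876 \left(- \frac{i \sqrt{23110}}{23110}\right) = - \frac{7938 i \sqrt{23110}}{11555}$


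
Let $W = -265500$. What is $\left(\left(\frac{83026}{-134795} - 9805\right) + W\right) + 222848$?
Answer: $- \frac{7071024341}{134795} \approx -52458.0$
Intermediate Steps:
$\left(\left(\frac{83026}{-134795} - 9805\right) + W\right) + 222848 = \left(\left(\frac{83026}{-134795} - 9805\right) - 265500\right) + 222848 = \left(\left(83026 \left(- \frac{1}{134795}\right) - 9805\right) - 265500\right) + 222848 = \left(\left(- \frac{83026}{134795} - 9805\right) - 265500\right) + 222848 = \left(- \frac{1321748001}{134795} - 265500\right) + 222848 = - \frac{37109820501}{134795} + 222848 = - \frac{7071024341}{134795}$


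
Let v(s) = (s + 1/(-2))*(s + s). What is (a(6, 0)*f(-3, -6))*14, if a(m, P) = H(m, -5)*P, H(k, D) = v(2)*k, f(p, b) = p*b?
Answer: 0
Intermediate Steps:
f(p, b) = b*p
v(s) = 2*s*(-1/2 + s) (v(s) = (s - 1/2)*(2*s) = (-1/2 + s)*(2*s) = 2*s*(-1/2 + s))
H(k, D) = 6*k (H(k, D) = (2*(-1 + 2*2))*k = (2*(-1 + 4))*k = (2*3)*k = 6*k)
a(m, P) = 6*P*m (a(m, P) = (6*m)*P = 6*P*m)
(a(6, 0)*f(-3, -6))*14 = ((6*0*6)*(-6*(-3)))*14 = (0*18)*14 = 0*14 = 0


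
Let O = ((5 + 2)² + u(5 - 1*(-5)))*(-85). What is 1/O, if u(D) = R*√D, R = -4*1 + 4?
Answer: -1/4165 ≈ -0.00024010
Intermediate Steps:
R = 0 (R = -4 + 4 = 0)
u(D) = 0 (u(D) = 0*√D = 0)
O = -4165 (O = ((5 + 2)² + 0)*(-85) = (7² + 0)*(-85) = (49 + 0)*(-85) = 49*(-85) = -4165)
1/O = 1/(-4165) = -1/4165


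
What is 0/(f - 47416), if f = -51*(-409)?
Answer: 0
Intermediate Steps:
f = 20859
0/(f - 47416) = 0/(20859 - 47416) = 0/(-26557) = -1/26557*0 = 0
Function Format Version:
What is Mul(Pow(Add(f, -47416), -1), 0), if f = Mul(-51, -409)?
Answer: 0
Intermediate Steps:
f = 20859
Mul(Pow(Add(f, -47416), -1), 0) = Mul(Pow(Add(20859, -47416), -1), 0) = Mul(Pow(-26557, -1), 0) = Mul(Rational(-1, 26557), 0) = 0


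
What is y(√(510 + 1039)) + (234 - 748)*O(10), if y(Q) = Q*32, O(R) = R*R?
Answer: -51400 + 32*√1549 ≈ -50141.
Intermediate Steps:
O(R) = R²
y(Q) = 32*Q
y(√(510 + 1039)) + (234 - 748)*O(10) = 32*√(510 + 1039) + (234 - 748)*10² = 32*√1549 - 514*100 = 32*√1549 - 51400 = -51400 + 32*√1549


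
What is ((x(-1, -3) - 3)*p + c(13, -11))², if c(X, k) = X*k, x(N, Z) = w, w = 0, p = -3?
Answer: 17956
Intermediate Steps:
x(N, Z) = 0
((x(-1, -3) - 3)*p + c(13, -11))² = ((0 - 3)*(-3) + 13*(-11))² = (-3*(-3) - 143)² = (9 - 143)² = (-134)² = 17956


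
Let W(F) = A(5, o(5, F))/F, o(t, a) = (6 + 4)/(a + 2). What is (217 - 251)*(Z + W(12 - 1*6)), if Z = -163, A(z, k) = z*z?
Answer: 16201/3 ≈ 5400.3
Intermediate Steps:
o(t, a) = 10/(2 + a)
A(z, k) = z²
W(F) = 25/F (W(F) = 5²/F = 25/F)
(217 - 251)*(Z + W(12 - 1*6)) = (217 - 251)*(-163 + 25/(12 - 1*6)) = -34*(-163 + 25/(12 - 6)) = -34*(-163 + 25/6) = -34*(-953/6) = 16201/3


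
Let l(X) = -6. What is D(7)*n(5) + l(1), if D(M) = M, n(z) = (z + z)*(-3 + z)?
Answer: 134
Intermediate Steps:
n(z) = 2*z*(-3 + z) (n(z) = (2*z)*(-3 + z) = 2*z*(-3 + z))
D(7)*n(5) + l(1) = 7*(2*5*(-3 + 5)) - 6 = 7*(2*5*2) - 6 = 7*20 - 6 = 140 - 6 = 134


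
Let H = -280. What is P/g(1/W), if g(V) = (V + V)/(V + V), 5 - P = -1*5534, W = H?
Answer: 5539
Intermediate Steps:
W = -280
P = 5539 (P = 5 - (-1)*5534 = 5 - 1*(-5534) = 5 + 5534 = 5539)
g(V) = 1 (g(V) = (2*V)/((2*V)) = (2*V)*(1/(2*V)) = 1)
P/g(1/W) = 5539/1 = 5539*1 = 5539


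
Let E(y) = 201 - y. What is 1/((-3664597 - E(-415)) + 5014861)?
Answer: 1/1349648 ≈ 7.4093e-7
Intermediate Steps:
1/((-3664597 - E(-415)) + 5014861) = 1/((-3664597 - (201 - 1*(-415))) + 5014861) = 1/((-3664597 - (201 + 415)) + 5014861) = 1/((-3664597 - 1*616) + 5014861) = 1/((-3664597 - 616) + 5014861) = 1/(-3665213 + 5014861) = 1/1349648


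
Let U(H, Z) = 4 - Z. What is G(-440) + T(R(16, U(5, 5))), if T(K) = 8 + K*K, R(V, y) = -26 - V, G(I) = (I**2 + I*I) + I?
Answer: 388532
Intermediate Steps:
G(I) = I + 2*I**2 (G(I) = (I**2 + I**2) + I = 2*I**2 + I = I + 2*I**2)
T(K) = 8 + K**2
G(-440) + T(R(16, U(5, 5))) = -440*(1 + 2*(-440)) + (8 + (-26 - 1*16)**2) = -440*(1 - 880) + (8 + (-26 - 16)**2) = -440*(-879) + (8 + (-42)**2) = 386760 + (8 + 1764) = 386760 + 1772 = 388532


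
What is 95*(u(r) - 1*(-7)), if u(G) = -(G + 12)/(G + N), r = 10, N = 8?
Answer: 4940/9 ≈ 548.89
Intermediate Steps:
u(G) = -(12 + G)/(8 + G) (u(G) = -(G + 12)/(G + 8) = -(12 + G)/(8 + G))
95*(u(r) - 1*(-7)) = 95*((-12 - 1*10)/(8 + 10) - 1*(-7)) = 95*((-12 - 10)/18 + 7) = 95*((1/18)*(-22) + 7) = 95*(-11/9 + 7) = 95*(52/9) = 4940/9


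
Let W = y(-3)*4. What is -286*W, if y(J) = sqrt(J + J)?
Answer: -1144*I*sqrt(6) ≈ -2802.2*I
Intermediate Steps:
y(J) = sqrt(2)*sqrt(J) (y(J) = sqrt(2*J) = sqrt(2)*sqrt(J))
W = 4*I*sqrt(6) (W = (sqrt(2)*sqrt(-3))*4 = (sqrt(2)*(I*sqrt(3)))*4 = (I*sqrt(6))*4 = 4*I*sqrt(6) ≈ 9.798*I)
-286*W = -1144*I*sqrt(6)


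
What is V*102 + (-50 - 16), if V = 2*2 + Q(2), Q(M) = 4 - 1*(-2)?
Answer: 954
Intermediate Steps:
Q(M) = 6 (Q(M) = 4 + 2 = 6)
V = 10 (V = 2*2 + 6 = 4 + 6 = 10)
V*102 + (-50 - 16) = 10*102 + (-50 - 16) = 1020 - 66 = 954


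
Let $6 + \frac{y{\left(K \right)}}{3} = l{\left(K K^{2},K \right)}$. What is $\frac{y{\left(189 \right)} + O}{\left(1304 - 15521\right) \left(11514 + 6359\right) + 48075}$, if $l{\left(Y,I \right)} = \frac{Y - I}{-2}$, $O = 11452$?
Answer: $\frac{5057593}{127026183} \approx 0.039815$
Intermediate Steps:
$l{\left(Y,I \right)} = \frac{I}{2} - \frac{Y}{2}$ ($l{\left(Y,I \right)} = \left(Y - I\right) \left(- \frac{1}{2}\right) = \frac{I}{2} - \frac{Y}{2}$)
$y{\left(K \right)} = -18 - \frac{3 K^{3}}{2} + \frac{3 K}{2}$ ($y{\left(K \right)} = -18 + 3 \left(\frac{K}{2} - \frac{K K^{2}}{2}\right) = -18 + 3 \left(\frac{K}{2} - \frac{K^{3}}{2}\right) = -18 - \left(- \frac{3 K}{2} + \frac{3 K^{3}}{2}\right) = -18 - \frac{3 K^{3}}{2} + \frac{3 K}{2}$)
$\frac{y{\left(189 \right)} + O}{\left(1304 - 15521\right) \left(11514 + 6359\right) + 48075} = \frac{\left(-18 - \frac{3 \cdot 189^{3}}{2} + \frac{3}{2} \cdot 189\right) + 11452}{\left(1304 - 15521\right) \left(11514 + 6359\right) + 48075} = \frac{\left(-18 - \frac{20253807}{2} + \frac{567}{2}\right) + 11452}{\left(-14217\right) 17873 + 48075} = \frac{\left(-18 - \frac{20253807}{2} + \frac{567}{2}\right) + 11452}{-254100441 + 48075} = \frac{-10126638 + 11452}{-254052366} = \left(-10115186\right) \left(- \frac{1}{254052366}\right) = \frac{5057593}{127026183}$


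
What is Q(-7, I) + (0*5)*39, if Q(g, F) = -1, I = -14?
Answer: -1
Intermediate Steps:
Q(-7, I) + (0*5)*39 = -1 + (0*5)*39 = -1 + 0*39 = -1 + 0 = -1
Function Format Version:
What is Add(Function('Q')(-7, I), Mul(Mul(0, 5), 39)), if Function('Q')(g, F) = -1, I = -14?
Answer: -1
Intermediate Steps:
Add(Function('Q')(-7, I), Mul(Mul(0, 5), 39)) = Add(-1, Mul(Mul(0, 5), 39)) = Add(-1, Mul(0, 39)) = Add(-1, 0) = -1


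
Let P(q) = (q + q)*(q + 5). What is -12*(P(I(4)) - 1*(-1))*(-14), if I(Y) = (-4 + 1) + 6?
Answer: 8232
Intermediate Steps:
I(Y) = 3 (I(Y) = -3 + 6 = 3)
P(q) = 2*q*(5 + q) (P(q) = (2*q)*(5 + q) = 2*q*(5 + q))
-12*(P(I(4)) - 1*(-1))*(-14) = -12*(2*3*(5 + 3) - 1*(-1))*(-14) = -12*(2*3*8 + 1)*(-14) = -12*(48 + 1)*(-14) = -12*49*(-14) = -588*(-14) = 8232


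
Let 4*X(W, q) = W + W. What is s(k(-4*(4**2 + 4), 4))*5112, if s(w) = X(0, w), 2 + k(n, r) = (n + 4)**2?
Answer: 0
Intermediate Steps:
X(W, q) = W/2 (X(W, q) = (W + W)/4 = (2*W)/4 = W/2)
k(n, r) = -2 + (4 + n)**2 (k(n, r) = -2 + (n + 4)**2 = -2 + (4 + n)**2)
s(w) = 0 (s(w) = (1/2)*0 = 0)
s(k(-4*(4**2 + 4), 4))*5112 = 0*5112 = 0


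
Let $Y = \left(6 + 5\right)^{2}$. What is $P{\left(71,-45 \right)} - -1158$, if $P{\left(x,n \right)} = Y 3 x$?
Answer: $26931$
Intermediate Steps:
$Y = 121$ ($Y = 11^{2} = 121$)
$P{\left(x,n \right)} = 363 x$ ($P{\left(x,n \right)} = 121 \cdot 3 x = 363 x$)
$P{\left(71,-45 \right)} - -1158 = 363 \cdot 71 - -1158 = 25773 + 1158 = 26931$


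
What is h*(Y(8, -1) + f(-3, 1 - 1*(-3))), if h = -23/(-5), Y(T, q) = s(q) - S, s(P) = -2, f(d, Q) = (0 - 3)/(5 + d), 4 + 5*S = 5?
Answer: -851/50 ≈ -17.020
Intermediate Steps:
S = ⅕ (S = -⅘ + (⅕)*5 = -⅘ + 1 = ⅕ ≈ 0.20000)
f(d, Q) = -3/(5 + d)
Y(T, q) = -11/5 (Y(T, q) = -2 - 1*⅕ = -2 - ⅕ = -11/5)
h = 23/5 (h = -23*(-⅕) = 23/5 ≈ 4.6000)
h*(Y(8, -1) + f(-3, 1 - 1*(-3))) = 23*(-11/5 - 3/(5 - 3))/5 = 23*(-11/5 - 3/2)/5 = (23/5)*(-37/10) = -851/50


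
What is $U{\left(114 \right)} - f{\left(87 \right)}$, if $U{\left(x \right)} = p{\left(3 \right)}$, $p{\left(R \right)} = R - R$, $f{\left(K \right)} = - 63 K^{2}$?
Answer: $476847$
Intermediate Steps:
$p{\left(R \right)} = 0$
$U{\left(x \right)} = 0$
$U{\left(114 \right)} - f{\left(87 \right)} = 0 - - 63 \cdot 87^{2} = 0 - \left(-63\right) 7569 = 0 - -476847 = 0 + 476847 = 476847$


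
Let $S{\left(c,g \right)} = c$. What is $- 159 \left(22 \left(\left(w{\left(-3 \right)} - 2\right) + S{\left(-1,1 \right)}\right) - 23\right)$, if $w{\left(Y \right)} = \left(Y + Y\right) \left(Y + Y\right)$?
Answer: $-111777$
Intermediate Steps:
$w{\left(Y \right)} = 4 Y^{2}$ ($w{\left(Y \right)} = 2 Y 2 Y = 4 Y^{2}$)
$- 159 \left(22 \left(\left(w{\left(-3 \right)} - 2\right) + S{\left(-1,1 \right)}\right) - 23\right) = - 159 \left(22 \left(\left(4 \left(-3\right)^{2} - 2\right) - 1\right) - 23\right) = - 159 \left(22 \left(\left(4 \cdot 9 - 2\right) - 1\right) - 23\right) = - 159 \left(22 \left(\left(36 - 2\right) - 1\right) - 23\right) = - 159 \left(22 \left(34 - 1\right) - 23\right) = - 159 \left(22 \cdot 33 - 23\right) = - 159 \left(726 - 23\right) = \left(-159\right) 703 = -111777$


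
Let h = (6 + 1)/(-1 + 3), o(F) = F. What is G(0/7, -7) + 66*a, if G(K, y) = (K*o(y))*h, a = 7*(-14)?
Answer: -6468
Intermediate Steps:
a = -98
h = 7/2 ≈ 3.5000
G(K, y) = 7*K*y/2 (G(K, y) = (K*y)*(7/2) = 7*K*y/2)
G(0/7, -7) + 66*a = (7/2)*(0/7)*(-7) + 66*(-98) = (7/2)*(0*(⅐))*(-7) - 6468 = (7/2)*0*(-7) - 6468 = 0 - 6468 = -6468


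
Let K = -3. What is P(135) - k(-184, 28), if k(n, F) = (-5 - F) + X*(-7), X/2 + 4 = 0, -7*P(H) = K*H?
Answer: 244/7 ≈ 34.857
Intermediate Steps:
P(H) = 3*H/7 (P(H) = -(-3)*H/7 = 3*H/7)
X = -8 (X = -8 + 2*0 = -8 + 0 = -8)
k(n, F) = 51 - F (k(n, F) = (-5 - F) - 8*(-7) = (-5 - F) + 56 = 51 - F)
P(135) - k(-184, 28) = (3/7)*135 - (51 - 1*28) = 405/7 - (51 - 28) = 405/7 - 1*23 = 405/7 - 23 = 244/7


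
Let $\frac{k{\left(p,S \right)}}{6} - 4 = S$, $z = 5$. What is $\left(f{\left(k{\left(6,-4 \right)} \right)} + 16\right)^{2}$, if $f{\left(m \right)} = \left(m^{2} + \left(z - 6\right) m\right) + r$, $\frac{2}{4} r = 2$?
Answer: $400$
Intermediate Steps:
$k{\left(p,S \right)} = 24 + 6 S$
$r = 4$ ($r = 2 \cdot 2 = 4$)
$f{\left(m \right)} = 4 + m^{2} - m$ ($f{\left(m \right)} = \left(m^{2} + \left(5 - 6\right) m\right) + 4 = \left(m^{2} - m\right) + 4 = 4 + m^{2} - m$)
$\left(f{\left(k{\left(6,-4 \right)} \right)} + 16\right)^{2} = \left(\left(4 + \left(24 + 6 \left(-4\right)\right)^{2} - \left(24 + 6 \left(-4\right)\right)\right) + 16\right)^{2} = \left(\left(4 + \left(24 - 24\right)^{2} - \left(24 - 24\right)\right) + 16\right)^{2} = \left(\left(4 + 0^{2} - 0\right) + 16\right)^{2} = \left(\left(4 + 0 + 0\right) + 16\right)^{2} = \left(4 + 16\right)^{2} = 20^{2} = 400$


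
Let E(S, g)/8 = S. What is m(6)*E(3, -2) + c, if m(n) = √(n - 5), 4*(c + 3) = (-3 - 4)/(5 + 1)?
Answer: 497/24 ≈ 20.708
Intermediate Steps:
E(S, g) = 8*S
c = -79/24 (c = -3 + ((-3 - 4)/(5 + 1))/4 = -3 + (-7/6)/4 = -3 + (-7*⅙)/4 = -3 + (¼)*(-7/6) = -3 - 7/24 = -79/24 ≈ -3.2917)
m(n) = √(-5 + n)
m(6)*E(3, -2) + c = √(-5 + 6)*(8*3) - 79/24 = √1*24 - 79/24 = 1*24 - 79/24 = 24 - 79/24 = 497/24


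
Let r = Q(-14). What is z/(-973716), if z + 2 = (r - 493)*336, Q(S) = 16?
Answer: 80137/486858 ≈ 0.16460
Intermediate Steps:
r = 16
z = -160274 (z = -2 + (16 - 493)*336 = -2 - 477*336 = -2 - 160272 = -160274)
z/(-973716) = -160274/(-973716) = -160274*(-1/973716) = 80137/486858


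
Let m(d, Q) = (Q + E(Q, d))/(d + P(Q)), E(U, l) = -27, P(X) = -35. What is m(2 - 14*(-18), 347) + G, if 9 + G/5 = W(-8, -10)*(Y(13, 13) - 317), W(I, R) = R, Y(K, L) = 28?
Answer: 3155015/219 ≈ 14406.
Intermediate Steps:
m(d, Q) = (-27 + Q)/(-35 + d) (m(d, Q) = (Q - 27)/(d - 35) = (-27 + Q)/(-35 + d))
G = 14405 (G = -45 + 5*(-10*(28 - 317)) = -45 + 5*(-10*(-289)) = -45 + 5*2890 = -45 + 14450 = 14405)
m(2 - 14*(-18), 347) + G = (-27 + 347)/(-35 + (2 - 14*(-18))) + 14405 = 320/(-35 + (2 + 252)) + 14405 = 320/(-35 + 254) + 14405 = 320/219 + 14405 = 3155015/219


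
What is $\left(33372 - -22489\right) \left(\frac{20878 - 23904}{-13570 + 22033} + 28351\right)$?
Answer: $\frac{1030985599639}{651} \approx 1.5837 \cdot 10^{9}$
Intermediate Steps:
$\left(33372 - -22489\right) \left(\frac{20878 - 23904}{-13570 + 22033} + 28351\right) = \left(33372 + \left(-1735 + 24224\right)\right) \left(- \frac{3026}{8463} + 28351\right) = \left(33372 + 22489\right) \left(\left(-3026\right) \frac{1}{8463} + 28351\right) = 55861 \left(- \frac{3026}{8463} + 28351\right) = 55861 \cdot \frac{239931487}{8463} = \frac{1030985599639}{651}$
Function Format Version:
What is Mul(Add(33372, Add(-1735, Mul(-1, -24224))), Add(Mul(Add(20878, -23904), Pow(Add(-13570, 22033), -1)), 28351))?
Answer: Rational(1030985599639, 651) ≈ 1.5837e+9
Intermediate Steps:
Mul(Add(33372, Add(-1735, Mul(-1, -24224))), Add(Mul(Add(20878, -23904), Pow(Add(-13570, 22033), -1)), 28351)) = Mul(Add(33372, Add(-1735, 24224)), Add(Mul(-3026, Pow(8463, -1)), 28351)) = Mul(Add(33372, 22489), Add(Mul(-3026, Rational(1, 8463)), 28351)) = Mul(55861, Add(Rational(-3026, 8463), 28351)) = Mul(55861, Rational(239931487, 8463)) = Rational(1030985599639, 651)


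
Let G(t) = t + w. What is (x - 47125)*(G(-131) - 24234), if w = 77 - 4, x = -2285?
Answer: 1200267720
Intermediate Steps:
w = 73
G(t) = 73 + t (G(t) = t + 73 = 73 + t)
(x - 47125)*(G(-131) - 24234) = (-2285 - 47125)*((73 - 131) - 24234) = -49410*(-58 - 24234) = -49410*(-24292) = 1200267720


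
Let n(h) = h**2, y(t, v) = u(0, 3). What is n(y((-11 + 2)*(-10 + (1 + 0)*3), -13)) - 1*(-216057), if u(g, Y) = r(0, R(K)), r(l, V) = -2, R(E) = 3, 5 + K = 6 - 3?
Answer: 216061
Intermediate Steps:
K = -2 (K = -5 + (6 - 3) = -5 + 3 = -2)
u(g, Y) = -2
y(t, v) = -2
n(y((-11 + 2)*(-10 + (1 + 0)*3), -13)) - 1*(-216057) = (-2)**2 - 1*(-216057) = 4 + 216057 = 216061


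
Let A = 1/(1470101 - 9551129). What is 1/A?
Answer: -8081028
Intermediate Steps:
A = -1/8081028 (A = 1/(-8081028) = -1/8081028 ≈ -1.2375e-7)
1/A = 1/(-1/8081028) = -8081028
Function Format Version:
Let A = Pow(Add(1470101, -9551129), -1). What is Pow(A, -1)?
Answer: -8081028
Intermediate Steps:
A = Rational(-1, 8081028) (A = Pow(-8081028, -1) = Rational(-1, 8081028) ≈ -1.2375e-7)
Pow(A, -1) = Pow(Rational(-1, 8081028), -1) = -8081028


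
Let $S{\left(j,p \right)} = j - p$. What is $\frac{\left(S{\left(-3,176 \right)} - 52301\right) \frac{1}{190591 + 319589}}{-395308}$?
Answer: $\frac{656}{2520977943} \approx 2.6022 \cdot 10^{-7}$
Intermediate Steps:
$\frac{\left(S{\left(-3,176 \right)} - 52301\right) \frac{1}{190591 + 319589}}{-395308} = \frac{\left(\left(-3 - 176\right) - 52301\right) \frac{1}{190591 + 319589}}{-395308} = \frac{\left(-3 - 176\right) - 52301}{510180} \left(- \frac{1}{395308}\right) = \left(-179 - 52301\right) \frac{1}{510180} \left(- \frac{1}{395308}\right) = \left(-52480\right) \frac{1}{510180} \left(- \frac{1}{395308}\right) = \left(- \frac{2624}{25509}\right) \left(- \frac{1}{395308}\right) = \frac{656}{2520977943}$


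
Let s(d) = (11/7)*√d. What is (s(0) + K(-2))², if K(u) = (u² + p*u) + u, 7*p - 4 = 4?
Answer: 4/49 ≈ 0.081633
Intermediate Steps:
p = 8/7 (p = 4/7 + (⅐)*4 = 4/7 + 4/7 = 8/7 ≈ 1.1429)
K(u) = u² + 15*u/7 (K(u) = (u² + 8*u/7) + u = u² + 15*u/7)
s(d) = 11*√d/7 (s(d) = (11*(⅐))*√d = 11*√d/7)
(s(0) + K(-2))² = (11*√0/7 + (⅐)*(-2)*(15 + 7*(-2)))² = ((11/7)*0 + (⅐)*(-2)*(15 - 14))² = (0 + (⅐)*(-2)*1)² = (0 - 2/7)² = (-2/7)² = 4/49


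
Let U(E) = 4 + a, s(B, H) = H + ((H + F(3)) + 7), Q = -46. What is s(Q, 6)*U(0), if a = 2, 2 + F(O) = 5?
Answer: 132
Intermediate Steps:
F(O) = 3 (F(O) = -2 + 5 = 3)
s(B, H) = 10 + 2*H (s(B, H) = H + ((H + 3) + 7) = H + ((3 + H) + 7) = H + (10 + H) = 10 + 2*H)
U(E) = 6 (U(E) = 4 + 2 = 6)
s(Q, 6)*U(0) = (10 + 2*6)*6 = (10 + 12)*6 = 22*6 = 132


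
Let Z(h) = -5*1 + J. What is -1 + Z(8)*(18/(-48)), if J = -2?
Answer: 13/8 ≈ 1.6250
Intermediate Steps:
Z(h) = -7 (Z(h) = -5*1 - 2 = -5 - 2 = -7)
-1 + Z(8)*(18/(-48)) = -1 - 126/(-48) = -1 - 126*(-1)/48 = -1 - 7*(-3/8) = -1 + 21/8 = 13/8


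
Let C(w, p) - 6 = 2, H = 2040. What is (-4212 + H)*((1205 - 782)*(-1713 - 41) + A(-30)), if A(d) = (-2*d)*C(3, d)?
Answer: 1610455464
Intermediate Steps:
C(w, p) = 8 (C(w, p) = 6 + 2 = 8)
A(d) = -16*d (A(d) = -2*d*8 = -16*d)
(-4212 + H)*((1205 - 782)*(-1713 - 41) + A(-30)) = (-4212 + 2040)*((1205 - 782)*(-1713 - 41) - 16*(-30)) = -2172*(423*(-1754) + 480) = -2172*(-741942 + 480) = -2172*(-741462) = 1610455464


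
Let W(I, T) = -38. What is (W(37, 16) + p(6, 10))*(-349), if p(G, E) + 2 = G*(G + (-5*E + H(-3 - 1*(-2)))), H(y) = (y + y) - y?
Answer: 108190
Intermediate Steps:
H(y) = y (H(y) = 2*y - y = y)
p(G, E) = -2 + G*(-1 + G - 5*E) (p(G, E) = -2 + G*(G + (-5*E + (-3 - 1*(-2)))) = -2 + G*(G + (-5*E + (-3 + 2))) = -2 + G*(G + (-5*E - 1)) = -2 + G*(G + (-1 - 5*E)) = -2 + G*(-1 + G - 5*E))
(W(37, 16) + p(6, 10))*(-349) = (-38 + (-2 + 6**2 - 1*6 - 5*10*6))*(-349) = (-38 + (-2 + 36 - 6 - 300))*(-349) = (-38 - 272)*(-349) = -310*(-349) = 108190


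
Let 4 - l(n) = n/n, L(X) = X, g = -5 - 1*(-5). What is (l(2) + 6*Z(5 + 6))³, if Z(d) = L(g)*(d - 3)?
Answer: 27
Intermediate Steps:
g = 0 (g = -5 + 5 = 0)
l(n) = 3 (l(n) = 4 - n/n = 4 - 1*1 = 4 - 1 = 3)
Z(d) = 0 (Z(d) = 0*(d - 3) = 0*(-3 + d) = 0)
(l(2) + 6*Z(5 + 6))³ = (3 + 6*0)³ = (3 + 0)³ = 3³ = 27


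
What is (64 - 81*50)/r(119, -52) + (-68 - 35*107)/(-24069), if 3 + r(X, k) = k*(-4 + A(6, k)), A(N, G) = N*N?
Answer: 34098435/13374341 ≈ 2.5495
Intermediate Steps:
A(N, G) = N²
r(X, k) = -3 + 32*k (r(X, k) = -3 + k*(-4 + 6²) = -3 + k*(-4 + 36) = -3 + k*32 = -3 + 32*k)
(64 - 81*50)/r(119, -52) + (-68 - 35*107)/(-24069) = (64 - 81*50)/(-3 + 32*(-52)) + (-68 - 35*107)/(-24069) = (64 - 4050)/(-3 - 1664) + (-68 - 3745)*(-1/24069) = -3986/(-1667) - 3813*(-1/24069) = -3986*(-1/1667) + 1271/8023 = 3986/1667 + 1271/8023 = 34098435/13374341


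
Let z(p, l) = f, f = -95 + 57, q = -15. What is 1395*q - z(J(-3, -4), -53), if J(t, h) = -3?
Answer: -20887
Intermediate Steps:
f = -38
z(p, l) = -38
1395*q - z(J(-3, -4), -53) = 1395*(-15) - 1*(-38) = -20925 + 38 = -20887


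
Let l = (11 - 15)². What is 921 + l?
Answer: 937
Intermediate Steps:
l = 16 (l = (-4)² = 16)
921 + l = 921 + 16 = 937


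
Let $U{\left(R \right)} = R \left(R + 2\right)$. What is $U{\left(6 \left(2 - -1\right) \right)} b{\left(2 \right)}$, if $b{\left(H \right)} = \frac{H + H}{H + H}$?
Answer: $360$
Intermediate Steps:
$b{\left(H \right)} = 1$ ($b{\left(H \right)} = \frac{2 H}{2 H} = 2 H \frac{1}{2 H} = 1$)
$U{\left(R \right)} = R \left(2 + R\right)$
$U{\left(6 \left(2 - -1\right) \right)} b{\left(2 \right)} = 6 \left(2 - -1\right) \left(2 + 6 \left(2 - -1\right)\right) 1 = 6 \left(2 + 1\right) \left(2 + 6 \left(2 + 1\right)\right) 1 = 6 \cdot 3 \left(2 + 6 \cdot 3\right) 1 = 18 \left(2 + 18\right) 1 = 18 \cdot 20 \cdot 1 = 360 \cdot 1 = 360$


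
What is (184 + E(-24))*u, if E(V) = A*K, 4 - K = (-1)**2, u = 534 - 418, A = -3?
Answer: 20300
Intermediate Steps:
u = 116
K = 3 (K = 4 - 1*(-1)**2 = 4 - 1*1 = 4 - 1 = 3)
E(V) = -9 (E(V) = -3*3 = -9)
(184 + E(-24))*u = (184 - 9)*116 = 175*116 = 20300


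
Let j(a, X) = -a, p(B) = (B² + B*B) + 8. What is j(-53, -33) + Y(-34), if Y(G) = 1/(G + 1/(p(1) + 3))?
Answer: 23360/441 ≈ 52.971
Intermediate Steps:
p(B) = 8 + 2*B² (p(B) = (B² + B²) + 8 = 2*B² + 8 = 8 + 2*B²)
Y(G) = 1/(1/13 + G) (Y(G) = 1/(G + 1/((8 + 2*1²) + 3)) = 1/(G + 1/((8 + 2*1) + 3)) = 1/(G + 1/((8 + 2) + 3)) = 1/(G + 1/(10 + 3)) = 1/(G + 1/13) = 1/(1/13 + G))
j(-53, -33) + Y(-34) = -1*(-53) + 13/(1 + 13*(-34)) = 53 + 13/(1 - 442) = 53 + 13/(-441) = 53 + 13*(-1/441) = 53 - 13/441 = 23360/441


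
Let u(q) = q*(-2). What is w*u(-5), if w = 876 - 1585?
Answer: -7090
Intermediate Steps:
u(q) = -2*q
w = -709
w*u(-5) = -(-1418)*(-5) = -709*10 = -7090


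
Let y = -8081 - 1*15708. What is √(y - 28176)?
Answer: I*√51965 ≈ 227.96*I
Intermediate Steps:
y = -23789 (y = -8081 - 15708 = -23789)
√(y - 28176) = √(-23789 - 28176) = √(-51965) = I*√51965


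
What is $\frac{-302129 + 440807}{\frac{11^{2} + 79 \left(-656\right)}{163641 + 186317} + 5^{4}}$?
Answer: $\frac{48531475524}{218672047} \approx 221.94$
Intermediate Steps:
$\frac{-302129 + 440807}{\frac{11^{2} + 79 \left(-656\right)}{163641 + 186317} + 5^{4}} = \frac{138678}{\frac{121 - 51824}{349958} + 625} = \frac{138678}{\left(-51703\right) \frac{1}{349958} + 625} = \frac{138678}{- \frac{51703}{349958} + 625} = \frac{138678}{\frac{218672047}{349958}} = 138678 \cdot \frac{349958}{218672047} = \frac{48531475524}{218672047}$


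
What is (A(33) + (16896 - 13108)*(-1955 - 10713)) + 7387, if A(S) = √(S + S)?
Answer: -47978997 + √66 ≈ -4.7979e+7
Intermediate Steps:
A(S) = √2*√S (A(S) = √(2*S) = √2*√S)
(A(33) + (16896 - 13108)*(-1955 - 10713)) + 7387 = (√2*√33 + (16896 - 13108)*(-1955 - 10713)) + 7387 = (√66 + 3788*(-12668)) + 7387 = (√66 - 47986384) + 7387 = (-47986384 + √66) + 7387 = -47978997 + √66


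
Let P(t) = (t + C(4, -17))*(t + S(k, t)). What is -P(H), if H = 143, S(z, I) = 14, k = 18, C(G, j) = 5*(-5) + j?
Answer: -15857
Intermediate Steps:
C(G, j) = -25 + j
P(t) = (-42 + t)*(14 + t) (P(t) = (t + (-25 - 17))*(t + 14) = (t - 42)*(14 + t) = (-42 + t)*(14 + t))
-P(H) = -(-588 + 143² - 28*143) = -(-588 + 20449 - 4004) = -1*15857 = -15857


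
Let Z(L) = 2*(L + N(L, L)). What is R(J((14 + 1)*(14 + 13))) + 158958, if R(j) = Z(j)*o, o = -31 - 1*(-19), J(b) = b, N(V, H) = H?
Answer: 139518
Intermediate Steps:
Z(L) = 4*L (Z(L) = 2*(L + L) = 2*(2*L) = 4*L)
o = -12 (o = -31 + 19 = -12)
R(j) = -48*j (R(j) = (4*j)*(-12) = -48*j)
R(J((14 + 1)*(14 + 13))) + 158958 = -48*(14 + 1)*(14 + 13) + 158958 = -720*27 + 158958 = -48*405 + 158958 = -19440 + 158958 = 139518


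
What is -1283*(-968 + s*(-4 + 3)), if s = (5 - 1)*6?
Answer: 1272736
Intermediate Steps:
s = 24 (s = 4*6 = 24)
-1283*(-968 + s*(-4 + 3)) = -1283*(-968 + 24*(-4 + 3)) = -1283*(-968 + 24*(-1)) = -1283*(-968 - 24) = -1283*(-992) = 1272736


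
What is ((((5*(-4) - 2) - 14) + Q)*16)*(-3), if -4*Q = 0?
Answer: 1728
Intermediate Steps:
Q = 0 (Q = -¼*0 = 0)
((((5*(-4) - 2) - 14) + Q)*16)*(-3) = ((((5*(-4) - 2) - 14) + 0)*16)*(-3) = ((((-20 - 2) - 14) + 0)*16)*(-3) = (((-22 - 14) + 0)*16)*(-3) = ((-36 + 0)*16)*(-3) = -36*16*(-3) = -576*(-3) = 1728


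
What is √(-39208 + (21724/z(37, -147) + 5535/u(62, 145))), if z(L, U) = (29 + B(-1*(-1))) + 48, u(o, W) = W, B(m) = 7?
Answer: I*√14431427934/609 ≈ 197.26*I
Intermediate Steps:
z(L, U) = 84 (z(L, U) = (29 + 7) + 48 = 36 + 48 = 84)
√(-39208 + (21724/z(37, -147) + 5535/u(62, 145))) = √(-39208 + (21724/84 + 5535/145)) = √(-39208 + (21724*(1/84) + 5535*(1/145))) = √(-39208 + (5431/21 + 1107/29)) = √(-39208 + 180746/609) = √(-23696926/609) = I*√14431427934/609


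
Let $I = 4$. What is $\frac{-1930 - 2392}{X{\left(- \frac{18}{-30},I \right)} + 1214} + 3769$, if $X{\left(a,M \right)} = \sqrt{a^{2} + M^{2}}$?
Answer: $\frac{138735713879}{36844491} + \frac{21610 \sqrt{409}}{36844491} \approx 3765.5$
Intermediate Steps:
$X{\left(a,M \right)} = \sqrt{M^{2} + a^{2}}$
$\frac{-1930 - 2392}{X{\left(- \frac{18}{-30},I \right)} + 1214} + 3769 = \frac{-1930 - 2392}{\sqrt{4^{2} + \left(- \frac{18}{-30}\right)^{2}} + 1214} + 3769 = - \frac{4322}{\sqrt{16 + \left(\left(-18\right) \left(- \frac{1}{30}\right)\right)^{2}} + 1214} + 3769 = - \frac{4322}{\sqrt{16 + \left(\frac{3}{5}\right)^{2}} + 1214} + 3769 = - \frac{4322}{\sqrt{16 + \frac{9}{25}} + 1214} + 3769 = - \frac{4322}{\sqrt{\frac{409}{25}} + 1214} + 3769 = - \frac{4322}{\frac{\sqrt{409}}{5} + 1214} + 3769 = - \frac{4322}{1214 + \frac{\sqrt{409}}{5}} + 3769 = 3769 - \frac{4322}{1214 + \frac{\sqrt{409}}{5}}$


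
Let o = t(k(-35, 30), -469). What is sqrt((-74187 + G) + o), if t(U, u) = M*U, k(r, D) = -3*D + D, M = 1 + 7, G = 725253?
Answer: sqrt(650586) ≈ 806.59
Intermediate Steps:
M = 8
k(r, D) = -2*D
t(U, u) = 8*U
o = -480 (o = 8*(-2*30) = 8*(-60) = -480)
sqrt((-74187 + G) + o) = sqrt((-74187 + 725253) - 480) = sqrt(651066 - 480) = sqrt(650586)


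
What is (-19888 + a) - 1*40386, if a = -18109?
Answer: -78383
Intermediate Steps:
(-19888 + a) - 1*40386 = (-19888 - 18109) - 1*40386 = -37997 - 40386 = -78383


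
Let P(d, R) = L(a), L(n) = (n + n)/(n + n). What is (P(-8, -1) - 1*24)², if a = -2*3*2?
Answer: 529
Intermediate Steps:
a = -12 (a = -6*2 = -12)
L(n) = 1 (L(n) = (2*n)/((2*n)) = (2*n)*(1/(2*n)) = 1)
P(d, R) = 1
(P(-8, -1) - 1*24)² = (1 - 1*24)² = (1 - 24)² = (-23)² = 529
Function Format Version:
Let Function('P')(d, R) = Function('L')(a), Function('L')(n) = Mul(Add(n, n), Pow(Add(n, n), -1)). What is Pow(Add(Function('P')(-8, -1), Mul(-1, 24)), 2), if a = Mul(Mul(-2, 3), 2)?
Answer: 529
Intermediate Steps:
a = -12 (a = Mul(-6, 2) = -12)
Function('L')(n) = 1 (Function('L')(n) = Mul(Mul(2, n), Pow(Mul(2, n), -1)) = Mul(Mul(2, n), Mul(Rational(1, 2), Pow(n, -1))) = 1)
Function('P')(d, R) = 1
Pow(Add(Function('P')(-8, -1), Mul(-1, 24)), 2) = Pow(Add(1, Mul(-1, 24)), 2) = Pow(Add(1, -24), 2) = Pow(-23, 2) = 529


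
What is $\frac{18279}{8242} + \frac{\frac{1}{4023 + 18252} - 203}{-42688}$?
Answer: $\frac{136080598861}{61227448425} \approx 2.2225$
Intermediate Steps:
$\frac{18279}{8242} + \frac{\frac{1}{4023 + 18252} - 203}{-42688} = 18279 \cdot \frac{1}{8242} + \left(\frac{1}{22275} - 203\right) \left(- \frac{1}{42688}\right) = \frac{18279}{8242} + \left(\frac{1}{22275} - 203\right) \left(- \frac{1}{42688}\right) = \frac{18279}{8242} - - \frac{141307}{29714850} = \frac{18279}{8242} + \frac{141307}{29714850} = \frac{136080598861}{61227448425}$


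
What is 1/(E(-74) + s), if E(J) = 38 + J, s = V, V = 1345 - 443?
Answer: 1/866 ≈ 0.0011547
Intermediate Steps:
V = 902
s = 902
1/(E(-74) + s) = 1/((38 - 74) + 902) = 1/(-36 + 902) = 1/866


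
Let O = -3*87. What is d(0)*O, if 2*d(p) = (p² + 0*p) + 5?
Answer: -1305/2 ≈ -652.50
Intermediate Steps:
d(p) = 5/2 + p²/2 (d(p) = ((p² + 0*p) + 5)/2 = ((p² + 0) + 5)/2 = (p² + 5)/2 = (5 + p²)/2 = 5/2 + p²/2)
O = -261
d(0)*O = (5/2 + (½)*0²)*(-261) = (5/2 + (½)*0)*(-261) = (5/2 + 0)*(-261) = (5/2)*(-261) = -1305/2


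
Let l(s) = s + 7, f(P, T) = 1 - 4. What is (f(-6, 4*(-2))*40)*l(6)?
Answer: -1560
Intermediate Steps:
f(P, T) = -3
l(s) = 7 + s
(f(-6, 4*(-2))*40)*l(6) = (-3*40)*(7 + 6) = -120*13 = -1560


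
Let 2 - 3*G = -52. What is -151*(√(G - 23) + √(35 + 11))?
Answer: -151*√46 - 151*I*√5 ≈ -1024.1 - 337.65*I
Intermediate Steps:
G = 18 (G = ⅔ - ⅓*(-52) = ⅔ + 52/3 = 18)
-151*(√(G - 23) + √(35 + 11)) = -151*(√(18 - 23) + √(35 + 11)) = -151*(√(-5) + √46) = -151*(I*√5 + √46) = -151*(√46 + I*√5) = -151*√46 - 151*I*√5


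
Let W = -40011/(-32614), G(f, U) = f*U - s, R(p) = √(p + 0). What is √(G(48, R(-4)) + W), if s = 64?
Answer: √(-66770152990 + 102112607616*I)/32614 ≈ 5.0955 + 9.4201*I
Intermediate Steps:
R(p) = √p
G(f, U) = -64 + U*f (G(f, U) = f*U - 1*64 = U*f - 64 = -64 + U*f)
W = 40011/32614 (W = -40011*(-1/32614) = 40011/32614 ≈ 1.2268)
√(G(48, R(-4)) + W) = √((-64 + √(-4)*48) + 40011/32614) = √((-64 + (2*I)*48) + 40011/32614) = √((-64 + 96*I) + 40011/32614) = √(-2047285/32614 + 96*I)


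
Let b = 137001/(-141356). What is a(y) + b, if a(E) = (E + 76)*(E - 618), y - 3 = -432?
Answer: 52243768395/141356 ≈ 3.6959e+5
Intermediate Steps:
y = -429 (y = 3 - 432 = -429)
a(E) = (-618 + E)*(76 + E) (a(E) = (76 + E)*(-618 + E) = (-618 + E)*(76 + E))
b = -137001/141356 (b = 137001*(-1/141356) = -137001/141356 ≈ -0.96919)
a(y) + b = (-46968 + (-429)² - 542*(-429)) - 137001/141356 = (-46968 + 184041 + 232518) - 137001/141356 = 369591 - 137001/141356 = 52243768395/141356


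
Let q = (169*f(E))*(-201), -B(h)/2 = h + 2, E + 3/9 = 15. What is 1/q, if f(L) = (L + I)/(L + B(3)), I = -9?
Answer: -14/577473 ≈ -2.4244e-5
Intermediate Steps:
E = 44/3 (E = -1/3 + 15 = 44/3 ≈ 14.667)
B(h) = -4 - 2*h (B(h) = -2*(h + 2) = -2*(2 + h) = -4 - 2*h)
f(L) = (-9 + L)/(-10 + L) (f(L) = (L - 9)/(L + (-4 - 2*3)) = (-9 + L)/(L + (-4 - 6)) = (-9 + L)/(L - 10) = (-9 + L)/(-10 + L))
q = -577473/14 (q = (169*((-9 + 44/3)/(-10 + 44/3)))*(-201) = (169*((17/3)/(14/3)))*(-201) = (169*((3/14)*(17/3)))*(-201) = (169*(17/14))*(-201) = (2873/14)*(-201) = -577473/14 ≈ -41248.)
1/q = 1/(-577473/14) = -14/577473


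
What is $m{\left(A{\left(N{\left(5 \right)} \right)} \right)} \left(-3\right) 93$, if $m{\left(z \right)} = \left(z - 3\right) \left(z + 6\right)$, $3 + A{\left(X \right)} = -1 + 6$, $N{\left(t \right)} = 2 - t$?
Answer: $2232$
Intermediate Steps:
$A{\left(X \right)} = 2$ ($A{\left(X \right)} = -3 + \left(-1 + 6\right) = -3 + 5 = 2$)
$m{\left(z \right)} = \left(-3 + z\right) \left(6 + z\right)$
$m{\left(A{\left(N{\left(5 \right)} \right)} \right)} \left(-3\right) 93 = \left(-18 + 2^{2} + 3 \cdot 2\right) \left(-3\right) 93 = \left(-18 + 4 + 6\right) \left(-3\right) 93 = \left(-8\right) \left(-3\right) 93 = 24 \cdot 93 = 2232$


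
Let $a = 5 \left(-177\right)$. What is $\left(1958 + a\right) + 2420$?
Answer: $3493$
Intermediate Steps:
$a = -885$
$\left(1958 + a\right) + 2420 = \left(1958 - 885\right) + 2420 = 1073 + 2420 = 3493$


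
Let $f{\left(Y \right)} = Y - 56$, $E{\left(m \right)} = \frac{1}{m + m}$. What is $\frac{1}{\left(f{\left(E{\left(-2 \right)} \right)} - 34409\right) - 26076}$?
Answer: $- \frac{4}{242165} \approx -1.6518 \cdot 10^{-5}$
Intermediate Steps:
$E{\left(m \right)} = \frac{1}{2 m}$
$f{\left(Y \right)} = -56 + Y$
$\frac{1}{\left(f{\left(E{\left(-2 \right)} \right)} - 34409\right) - 26076} = \frac{1}{\left(\left(-56 + \frac{1}{2 \left(-2\right)}\right) - 34409\right) - 26076} = \frac{1}{\left(\left(-56 + \frac{1}{2} \left(- \frac{1}{2}\right)\right) - 34409\right) - 26076} = \frac{1}{\left(\left(-56 - \frac{1}{4}\right) - 34409\right) - 26076} = \frac{1}{\left(- \frac{225}{4} - 34409\right) - 26076} = \frac{1}{- \frac{137861}{4} - 26076} = \frac{1}{- \frac{242165}{4}} = - \frac{4}{242165}$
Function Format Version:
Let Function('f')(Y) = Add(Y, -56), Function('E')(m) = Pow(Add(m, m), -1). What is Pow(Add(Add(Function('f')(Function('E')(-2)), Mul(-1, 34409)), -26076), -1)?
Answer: Rational(-4, 242165) ≈ -1.6518e-5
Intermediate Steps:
Function('E')(m) = Mul(Rational(1, 2), Pow(m, -1)) (Function('E')(m) = Pow(Mul(2, m), -1) = Mul(Rational(1, 2), Pow(m, -1)))
Function('f')(Y) = Add(-56, Y)
Pow(Add(Add(Function('f')(Function('E')(-2)), Mul(-1, 34409)), -26076), -1) = Pow(Add(Add(Add(-56, Mul(Rational(1, 2), Pow(-2, -1))), Mul(-1, 34409)), -26076), -1) = Pow(Add(Add(Add(-56, Mul(Rational(1, 2), Rational(-1, 2))), -34409), -26076), -1) = Pow(Add(Add(Add(-56, Rational(-1, 4)), -34409), -26076), -1) = Pow(Add(Add(Rational(-225, 4), -34409), -26076), -1) = Pow(Add(Rational(-137861, 4), -26076), -1) = Pow(Rational(-242165, 4), -1) = Rational(-4, 242165)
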